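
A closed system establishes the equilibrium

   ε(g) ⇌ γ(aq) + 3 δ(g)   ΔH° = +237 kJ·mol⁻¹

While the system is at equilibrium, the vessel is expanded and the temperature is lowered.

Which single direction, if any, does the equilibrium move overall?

cannot be determined

Gas moles: reactants 1, products 3 (Δn_gas = +2). Expansion shifts the system toward the side with more moles of gas — to the right.
The forward reaction is endothermic. Lowering T favours the exothermic direction — shift to the left.
The individual effects push in opposite directions; without quantitative information the net direction cannot be determined.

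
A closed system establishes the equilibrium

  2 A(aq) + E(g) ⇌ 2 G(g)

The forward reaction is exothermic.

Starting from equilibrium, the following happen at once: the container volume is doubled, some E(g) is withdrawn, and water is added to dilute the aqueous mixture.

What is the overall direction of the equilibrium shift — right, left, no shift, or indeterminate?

cannot be determined

Gas moles: reactants 1, products 2 (Δn_gas = +1). Expansion shifts the system toward the side with more moles of gas — to the right.
Removing E (g), a reactant, drives the reaction to the left.
Dilution lowers every aqueous concentration by the same factor. Δn_aq = 0 − 2 = -2, so the system shifts toward the side with more dissolved moles — to the left.
The individual effects push in opposite directions; without quantitative information the net direction cannot be determined.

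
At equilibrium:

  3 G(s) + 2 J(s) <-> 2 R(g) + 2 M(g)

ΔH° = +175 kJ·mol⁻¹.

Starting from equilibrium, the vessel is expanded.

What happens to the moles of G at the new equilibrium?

decreases

Gas moles: reactants 0, products 4 (Δn_gas = +4). Expansion shifts the system toward the side with more moles of gas — to the right.
The net shift is to the right. G is a reactant, so its amount decreases.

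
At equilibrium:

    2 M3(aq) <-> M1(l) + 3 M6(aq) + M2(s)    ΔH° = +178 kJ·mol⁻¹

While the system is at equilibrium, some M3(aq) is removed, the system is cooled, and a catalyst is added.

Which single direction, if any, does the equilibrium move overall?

left

Removing M3 (aq), a reactant, drives the reaction to the left.
The forward reaction is endothermic. Lowering T favours the exothermic direction — shift to the left.
A catalyst speeds both forward and reverse rates equally; it changes neither Q nor K — no shift from this change.
Only the nonzero effect(s) matter; the net shift is to the left.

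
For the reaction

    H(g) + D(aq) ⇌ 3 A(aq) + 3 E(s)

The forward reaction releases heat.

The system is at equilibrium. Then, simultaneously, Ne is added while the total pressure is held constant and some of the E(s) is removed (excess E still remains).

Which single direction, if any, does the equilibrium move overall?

left

Adding inert gas at constant total pressure expands the volume and lowers every reacting partial pressure. With Δn_gas = 0 − 1 = -1, Q moves away from K toward the side with fewer gas moles, so the system shifts toward the side with more gas moles — to the left.
E is a pure solid; its activity is 1 regardless of amount, so Q is unaffected — no shift from this change.
Only the nonzero effect(s) matter; the net shift is to the left.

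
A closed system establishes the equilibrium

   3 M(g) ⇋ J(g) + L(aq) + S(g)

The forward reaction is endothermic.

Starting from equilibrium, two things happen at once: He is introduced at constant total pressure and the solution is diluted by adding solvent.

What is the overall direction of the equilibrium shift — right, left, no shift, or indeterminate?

Adding inert gas at constant total pressure expands the volume and lowers every reacting partial pressure. With Δn_gas = 2 − 3 = -1, Q moves away from K toward the side with fewer gas moles, so the system shifts toward the side with more gas moles — to the left.
Dilution lowers every aqueous concentration by the same factor. Δn_aq = 1 − 0 = +1, so the system shifts toward the side with more dissolved moles — to the right.
The individual effects push in opposite directions; without quantitative information the net direction cannot be determined.

cannot be determined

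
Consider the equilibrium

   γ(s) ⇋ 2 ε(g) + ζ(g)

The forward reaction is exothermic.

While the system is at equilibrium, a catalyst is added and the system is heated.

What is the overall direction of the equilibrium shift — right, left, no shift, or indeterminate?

left

A catalyst speeds both forward and reverse rates equally; it changes neither Q nor K — no shift from this change.
The forward reaction is exothermic. Raising T favours the endothermic direction — shift to the left.
Only the nonzero effect(s) matter; the net shift is to the left.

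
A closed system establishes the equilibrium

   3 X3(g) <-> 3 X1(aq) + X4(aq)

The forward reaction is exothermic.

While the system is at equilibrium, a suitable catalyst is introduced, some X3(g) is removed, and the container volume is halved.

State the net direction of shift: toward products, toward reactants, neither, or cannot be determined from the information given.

A catalyst speeds both forward and reverse rates equally; it changes neither Q nor K — no shift from this change.
Removing X3 (g), a reactant, drives the reaction to the left.
Gas moles: reactants 3, products 0 (Δn_gas = -3). Compression shifts the system toward the side with fewer moles of gas — to the right.
The individual effects push in opposite directions; without quantitative information the net direction cannot be determined.

cannot be determined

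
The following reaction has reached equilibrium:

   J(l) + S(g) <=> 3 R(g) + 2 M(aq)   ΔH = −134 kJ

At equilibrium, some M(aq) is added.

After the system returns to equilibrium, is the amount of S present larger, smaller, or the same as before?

Adding M (aq), a product, drives the reaction to the left.
The net shift is to the left. S is a reactant, so its amount increases.

increases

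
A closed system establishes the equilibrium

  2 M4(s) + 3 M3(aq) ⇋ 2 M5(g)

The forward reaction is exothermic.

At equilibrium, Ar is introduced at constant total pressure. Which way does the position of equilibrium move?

Adding inert gas at constant total pressure expands the volume and lowers every reacting partial pressure. With Δn_gas = 2 − 0 = +2, Q moves away from K toward the side with fewer gas moles, so the system shifts toward the side with more gas moles — to the right.

right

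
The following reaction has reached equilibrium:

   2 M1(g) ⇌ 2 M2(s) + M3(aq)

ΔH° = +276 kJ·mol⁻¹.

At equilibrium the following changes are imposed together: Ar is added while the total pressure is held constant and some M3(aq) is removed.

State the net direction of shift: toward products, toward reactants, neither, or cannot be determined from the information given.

cannot be determined

Adding inert gas at constant total pressure expands the volume and lowers every reacting partial pressure. With Δn_gas = 0 − 2 = -2, Q moves away from K toward the side with fewer gas moles, so the system shifts toward the side with more gas moles — to the left.
Removing M3 (aq), a product, drives the reaction to the right.
The individual effects push in opposite directions; without quantitative information the net direction cannot be determined.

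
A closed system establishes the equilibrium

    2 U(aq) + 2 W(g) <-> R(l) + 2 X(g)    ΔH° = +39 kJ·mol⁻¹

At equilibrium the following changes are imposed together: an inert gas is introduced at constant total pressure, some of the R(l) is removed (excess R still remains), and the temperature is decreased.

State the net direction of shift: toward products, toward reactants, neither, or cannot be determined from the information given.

Adding inert gas at constant total pressure expands the volume, scaling every reacting partial pressure by the same factor. Δn_gas = 2 − 2 = 0, so Q is unchanged — no shift.
R is a pure liquid; its activity is 1 regardless of amount, so Q is unaffected — no shift from this change.
The forward reaction is endothermic. Lowering T favours the exothermic direction — shift to the left.
Only the nonzero effect(s) matter; the net shift is to the left.

left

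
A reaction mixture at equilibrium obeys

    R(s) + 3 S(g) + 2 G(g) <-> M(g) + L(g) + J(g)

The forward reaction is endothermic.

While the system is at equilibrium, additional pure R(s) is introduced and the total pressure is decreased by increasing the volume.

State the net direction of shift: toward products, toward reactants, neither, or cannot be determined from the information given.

R is a pure solid; its activity is 1 regardless of amount, so Q is unaffected — no shift from this change.
Gas moles: reactants 5, products 3 (Δn_gas = -2). Expansion shifts the system toward the side with more moles of gas — to the left.
Only the nonzero effect(s) matter; the net shift is to the left.

left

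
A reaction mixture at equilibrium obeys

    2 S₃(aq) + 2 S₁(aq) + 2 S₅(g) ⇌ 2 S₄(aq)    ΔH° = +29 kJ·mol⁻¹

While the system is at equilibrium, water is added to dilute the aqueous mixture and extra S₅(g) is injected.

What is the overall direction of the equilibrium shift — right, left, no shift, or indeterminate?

cannot be determined

Dilution lowers every aqueous concentration by the same factor. Δn_aq = 2 − 4 = -2, so the system shifts toward the side with more dissolved moles — to the left.
Adding S₅ (g), a reactant, drives the reaction to the right.
The individual effects push in opposite directions; without quantitative information the net direction cannot be determined.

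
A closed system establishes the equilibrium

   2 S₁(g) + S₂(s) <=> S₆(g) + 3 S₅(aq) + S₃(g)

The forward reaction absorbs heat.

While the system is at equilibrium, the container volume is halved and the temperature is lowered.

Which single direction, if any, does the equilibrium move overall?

Gas moles: reactants 2, products 2. Δn_gas = 0, so a volume change leaves Q equal to K — no shift from this change.
The forward reaction is endothermic. Lowering T favours the exothermic direction — shift to the left.
Only the nonzero effect(s) matter; the net shift is to the left.

left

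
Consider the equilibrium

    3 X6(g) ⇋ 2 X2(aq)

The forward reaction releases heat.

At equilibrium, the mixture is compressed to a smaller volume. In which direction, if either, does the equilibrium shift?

Gas moles: reactants 3, products 0 (Δn_gas = -3). Compression shifts the system toward the side with fewer moles of gas — to the right.

right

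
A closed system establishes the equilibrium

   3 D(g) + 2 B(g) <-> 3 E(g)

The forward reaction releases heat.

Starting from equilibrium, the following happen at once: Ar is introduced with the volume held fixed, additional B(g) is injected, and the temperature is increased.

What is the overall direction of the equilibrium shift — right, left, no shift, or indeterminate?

At constant volume, adding an inert gas leaves every reacting species' partial pressure unchanged, so Q is unchanged — no shift from this change.
Adding B (g), a reactant, drives the reaction to the right.
The forward reaction is exothermic. Raising T favours the endothermic direction — shift to the left.
The individual effects push in opposite directions; without quantitative information the net direction cannot be determined.

cannot be determined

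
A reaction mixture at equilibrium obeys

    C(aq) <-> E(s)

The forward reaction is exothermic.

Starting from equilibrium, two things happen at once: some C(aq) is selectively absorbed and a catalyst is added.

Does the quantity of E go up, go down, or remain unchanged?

Removing C (aq), a reactant, drives the reaction to the left.
A catalyst speeds both forward and reverse rates equally; it changes neither Q nor K — no shift from this change.
The net shift is to the left. E is a product, so its amount decreases.

decreases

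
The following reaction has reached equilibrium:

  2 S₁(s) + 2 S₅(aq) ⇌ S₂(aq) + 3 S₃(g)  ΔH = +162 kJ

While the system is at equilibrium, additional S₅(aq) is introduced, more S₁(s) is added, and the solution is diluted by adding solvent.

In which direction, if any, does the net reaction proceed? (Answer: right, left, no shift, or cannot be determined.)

cannot be determined

Adding S₅ (aq), a reactant, drives the reaction to the right.
S₁ is a pure solid; its activity is 1 regardless of amount, so Q is unaffected — no shift from this change.
Dilution lowers every aqueous concentration by the same factor. Δn_aq = 1 − 2 = -1, so the system shifts toward the side with more dissolved moles — to the left.
The individual effects push in opposite directions; without quantitative information the net direction cannot be determined.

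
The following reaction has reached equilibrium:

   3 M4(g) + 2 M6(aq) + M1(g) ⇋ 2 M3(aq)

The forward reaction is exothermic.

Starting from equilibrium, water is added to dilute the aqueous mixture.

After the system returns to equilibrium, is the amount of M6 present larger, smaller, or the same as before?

Dilution scales every aqueous concentration by the same factor. Δn_aq = 2 − 2 = 0, so Q is unchanged — no shift.
No net shift occurs, so the amount of M6 is unchanged.

unchanged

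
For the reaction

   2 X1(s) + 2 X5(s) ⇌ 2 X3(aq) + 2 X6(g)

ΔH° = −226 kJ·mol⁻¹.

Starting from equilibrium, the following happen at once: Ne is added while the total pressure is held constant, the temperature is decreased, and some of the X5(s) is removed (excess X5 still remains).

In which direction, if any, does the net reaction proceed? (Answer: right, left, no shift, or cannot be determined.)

Adding inert gas at constant total pressure expands the volume and lowers every reacting partial pressure. With Δn_gas = 2 − 0 = +2, Q moves away from K toward the side with fewer gas moles, so the system shifts toward the side with more gas moles — to the right.
The forward reaction is exothermic. Lowering T favours the exothermic direction — shift to the right.
X5 is a pure solid; its activity is 1 regardless of amount, so Q is unaffected — no shift from this change.
Only the nonzero effect(s) matter; the net shift is to the right.

right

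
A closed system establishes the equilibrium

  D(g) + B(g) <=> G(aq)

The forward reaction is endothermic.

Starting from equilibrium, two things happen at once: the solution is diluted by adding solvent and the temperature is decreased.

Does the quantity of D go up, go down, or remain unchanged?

Dilution lowers every aqueous concentration by the same factor. Δn_aq = 1 − 0 = +1, so the system shifts toward the side with more dissolved moles — to the right.
The forward reaction is endothermic. Lowering T favours the exothermic direction — shift to the left.
The two effects oppose each other, so the net shift — and hence the change in D — cannot be determined from the given information.

cannot be determined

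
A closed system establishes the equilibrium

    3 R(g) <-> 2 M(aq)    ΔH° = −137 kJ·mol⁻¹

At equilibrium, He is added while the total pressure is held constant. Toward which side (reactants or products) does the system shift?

left

Adding inert gas at constant total pressure expands the volume and lowers every reacting partial pressure. With Δn_gas = 0 − 3 = -3, Q moves away from K toward the side with fewer gas moles, so the system shifts toward the side with more gas moles — to the left.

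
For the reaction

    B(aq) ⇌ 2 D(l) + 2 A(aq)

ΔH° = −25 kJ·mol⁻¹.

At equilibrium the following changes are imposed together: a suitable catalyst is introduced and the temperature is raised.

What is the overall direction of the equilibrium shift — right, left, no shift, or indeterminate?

left

A catalyst speeds both forward and reverse rates equally; it changes neither Q nor K — no shift from this change.
The forward reaction is exothermic. Raising T favours the endothermic direction — shift to the left.
Only the nonzero effect(s) matter; the net shift is to the left.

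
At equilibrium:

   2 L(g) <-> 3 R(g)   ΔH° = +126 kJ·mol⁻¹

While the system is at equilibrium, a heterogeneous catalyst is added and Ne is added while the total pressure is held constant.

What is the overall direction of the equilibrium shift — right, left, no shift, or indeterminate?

A catalyst speeds both forward and reverse rates equally; it changes neither Q nor K — no shift from this change.
Adding inert gas at constant total pressure expands the volume and lowers every reacting partial pressure. With Δn_gas = 3 − 2 = +1, Q moves away from K toward the side with fewer gas moles, so the system shifts toward the side with more gas moles — to the right.
Only the nonzero effect(s) matter; the net shift is to the right.

right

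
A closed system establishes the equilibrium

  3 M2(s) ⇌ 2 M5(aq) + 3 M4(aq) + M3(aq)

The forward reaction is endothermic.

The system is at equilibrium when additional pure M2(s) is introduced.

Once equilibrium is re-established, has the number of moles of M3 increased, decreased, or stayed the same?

M2 is a pure solid; its activity is 1 regardless of amount, so Q is unaffected — no shift from this change.
No net shift occurs, so the amount of M3 is unchanged.

unchanged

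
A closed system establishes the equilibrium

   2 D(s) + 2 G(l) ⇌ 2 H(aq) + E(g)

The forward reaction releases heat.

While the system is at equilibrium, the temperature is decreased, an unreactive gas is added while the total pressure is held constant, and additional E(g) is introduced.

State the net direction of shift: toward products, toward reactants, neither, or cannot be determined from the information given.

The forward reaction is exothermic. Lowering T favours the exothermic direction — shift to the right.
Adding inert gas at constant total pressure expands the volume and lowers every reacting partial pressure. With Δn_gas = 1 − 0 = +1, Q moves away from K toward the side with fewer gas moles, so the system shifts toward the side with more gas moles — to the right.
Adding E (g), a product, drives the reaction to the left.
The individual effects push in opposite directions; without quantitative information the net direction cannot be determined.

cannot be determined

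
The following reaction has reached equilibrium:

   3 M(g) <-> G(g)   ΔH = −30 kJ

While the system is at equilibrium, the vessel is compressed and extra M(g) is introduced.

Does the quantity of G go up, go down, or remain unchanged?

Gas moles: reactants 3, products 1 (Δn_gas = -2). Compression shifts the system toward the side with fewer moles of gas — to the right.
Adding M (g), a reactant, drives the reaction to the right.
The net shift is to the right. G is a product, so its amount increases.

increases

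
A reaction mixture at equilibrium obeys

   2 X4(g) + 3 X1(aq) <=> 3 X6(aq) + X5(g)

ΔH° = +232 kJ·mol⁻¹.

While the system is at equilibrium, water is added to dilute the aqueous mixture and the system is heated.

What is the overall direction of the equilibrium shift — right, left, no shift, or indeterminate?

right

Dilution scales every aqueous concentration by the same factor. Δn_aq = 3 − 3 = 0, so Q is unchanged — no shift.
The forward reaction is endothermic. Raising T favours the endothermic direction — shift to the right.
Only the nonzero effect(s) matter; the net shift is to the right.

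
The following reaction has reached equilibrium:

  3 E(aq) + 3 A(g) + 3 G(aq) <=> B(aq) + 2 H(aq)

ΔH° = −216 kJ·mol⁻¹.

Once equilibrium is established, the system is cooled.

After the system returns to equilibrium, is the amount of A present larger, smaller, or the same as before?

The forward reaction is exothermic. Lowering T favours the exothermic direction — shift to the right.
The net shift is to the right. A is a reactant, so its amount decreases.

decreases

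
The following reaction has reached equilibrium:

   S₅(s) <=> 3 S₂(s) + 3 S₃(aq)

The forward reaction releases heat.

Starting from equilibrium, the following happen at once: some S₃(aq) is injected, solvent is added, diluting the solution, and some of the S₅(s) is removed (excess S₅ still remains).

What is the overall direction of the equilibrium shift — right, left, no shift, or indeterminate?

Adding S₃ (aq), a product, drives the reaction to the left.
Dilution lowers every aqueous concentration by the same factor. Δn_aq = 3 − 0 = +3, so the system shifts toward the side with more dissolved moles — to the right.
S₅ is a pure solid; its activity is 1 regardless of amount, so Q is unaffected — no shift from this change.
The individual effects push in opposite directions; without quantitative information the net direction cannot be determined.

cannot be determined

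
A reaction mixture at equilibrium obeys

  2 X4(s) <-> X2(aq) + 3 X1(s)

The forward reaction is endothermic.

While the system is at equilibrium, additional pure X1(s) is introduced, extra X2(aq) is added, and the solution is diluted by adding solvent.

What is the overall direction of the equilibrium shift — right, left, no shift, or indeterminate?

X1 is a pure solid; its activity is 1 regardless of amount, so Q is unaffected — no shift from this change.
Adding X2 (aq), a product, drives the reaction to the left.
Dilution lowers every aqueous concentration by the same factor. Δn_aq = 1 − 0 = +1, so the system shifts toward the side with more dissolved moles — to the right.
The individual effects push in opposite directions; without quantitative information the net direction cannot be determined.

cannot be determined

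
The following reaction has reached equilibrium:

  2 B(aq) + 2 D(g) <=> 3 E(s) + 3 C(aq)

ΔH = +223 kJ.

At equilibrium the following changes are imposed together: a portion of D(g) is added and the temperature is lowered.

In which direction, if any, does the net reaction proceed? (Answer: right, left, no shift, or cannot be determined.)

cannot be determined

Adding D (g), a reactant, drives the reaction to the right.
The forward reaction is endothermic. Lowering T favours the exothermic direction — shift to the left.
The individual effects push in opposite directions; without quantitative information the net direction cannot be determined.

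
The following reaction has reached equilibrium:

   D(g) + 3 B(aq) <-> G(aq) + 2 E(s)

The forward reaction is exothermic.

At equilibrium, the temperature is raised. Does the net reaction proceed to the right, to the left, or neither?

left

The forward reaction is exothermic. Raising T favours the endothermic direction — shift to the left.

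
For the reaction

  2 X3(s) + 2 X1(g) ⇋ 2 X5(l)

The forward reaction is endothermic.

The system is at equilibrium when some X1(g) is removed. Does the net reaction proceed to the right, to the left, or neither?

Removing X1 (g), a reactant, drives the reaction to the left.

left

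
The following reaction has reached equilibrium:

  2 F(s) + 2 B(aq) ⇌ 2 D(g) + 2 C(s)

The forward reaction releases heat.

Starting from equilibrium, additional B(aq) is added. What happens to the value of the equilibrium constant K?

unchanged

The equilibrium constant depends only on temperature. This perturbation may move the position of equilibrium, but since T is unchanged, K itself is unchanged.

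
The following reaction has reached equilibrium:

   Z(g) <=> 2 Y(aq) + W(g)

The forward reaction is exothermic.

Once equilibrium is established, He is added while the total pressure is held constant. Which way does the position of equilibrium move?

no shift

Adding inert gas at constant total pressure expands the volume, scaling every reacting partial pressure by the same factor. Δn_gas = 1 − 1 = 0, so Q is unchanged — no shift.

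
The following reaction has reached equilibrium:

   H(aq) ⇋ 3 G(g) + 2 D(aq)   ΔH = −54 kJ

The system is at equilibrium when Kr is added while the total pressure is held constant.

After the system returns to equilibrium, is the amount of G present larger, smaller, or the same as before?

Adding inert gas at constant total pressure expands the volume and lowers every reacting partial pressure. With Δn_gas = 3 − 0 = +3, Q moves away from K toward the side with fewer gas moles, so the system shifts toward the side with more gas moles — to the right.
The net shift is to the right. G is a product, so its amount increases.

increases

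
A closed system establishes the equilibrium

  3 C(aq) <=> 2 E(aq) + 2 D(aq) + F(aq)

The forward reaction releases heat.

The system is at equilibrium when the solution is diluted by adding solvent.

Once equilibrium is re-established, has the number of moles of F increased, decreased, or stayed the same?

Dilution lowers every aqueous concentration by the same factor. Δn_aq = 5 − 3 = +2, so the system shifts toward the side with more dissolved moles — to the right.
The net shift is to the right. F is a product, so its amount increases.

increases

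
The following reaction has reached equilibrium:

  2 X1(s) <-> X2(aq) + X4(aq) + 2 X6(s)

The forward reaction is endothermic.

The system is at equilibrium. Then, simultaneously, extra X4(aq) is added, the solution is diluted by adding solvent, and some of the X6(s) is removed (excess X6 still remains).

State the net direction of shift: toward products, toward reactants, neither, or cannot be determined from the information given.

cannot be determined

Adding X4 (aq), a product, drives the reaction to the left.
Dilution lowers every aqueous concentration by the same factor. Δn_aq = 2 − 0 = +2, so the system shifts toward the side with more dissolved moles — to the right.
X6 is a pure solid; its activity is 1 regardless of amount, so Q is unaffected — no shift from this change.
The individual effects push in opposite directions; without quantitative information the net direction cannot be determined.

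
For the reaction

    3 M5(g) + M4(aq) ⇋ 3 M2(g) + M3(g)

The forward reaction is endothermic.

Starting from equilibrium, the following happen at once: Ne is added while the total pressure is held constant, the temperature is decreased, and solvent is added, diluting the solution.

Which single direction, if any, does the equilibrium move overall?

cannot be determined

Adding inert gas at constant total pressure expands the volume and lowers every reacting partial pressure. With Δn_gas = 4 − 3 = +1, Q moves away from K toward the side with fewer gas moles, so the system shifts toward the side with more gas moles — to the right.
The forward reaction is endothermic. Lowering T favours the exothermic direction — shift to the left.
Dilution lowers every aqueous concentration by the same factor. Δn_aq = 0 − 1 = -1, so the system shifts toward the side with more dissolved moles — to the left.
The individual effects push in opposite directions; without quantitative information the net direction cannot be determined.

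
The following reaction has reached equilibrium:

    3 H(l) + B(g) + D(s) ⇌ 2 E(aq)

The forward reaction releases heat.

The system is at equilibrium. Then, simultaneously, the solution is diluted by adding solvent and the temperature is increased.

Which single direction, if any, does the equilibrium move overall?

Dilution lowers every aqueous concentration by the same factor. Δn_aq = 2 − 0 = +2, so the system shifts toward the side with more dissolved moles — to the right.
The forward reaction is exothermic. Raising T favours the endothermic direction — shift to the left.
The individual effects push in opposite directions; without quantitative information the net direction cannot be determined.

cannot be determined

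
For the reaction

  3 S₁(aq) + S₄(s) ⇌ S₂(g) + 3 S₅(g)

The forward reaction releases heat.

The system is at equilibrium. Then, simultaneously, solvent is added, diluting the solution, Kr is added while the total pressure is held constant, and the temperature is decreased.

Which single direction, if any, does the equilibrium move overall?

Dilution lowers every aqueous concentration by the same factor. Δn_aq = 0 − 3 = -3, so the system shifts toward the side with more dissolved moles — to the left.
Adding inert gas at constant total pressure expands the volume and lowers every reacting partial pressure. With Δn_gas = 4 − 0 = +4, Q moves away from K toward the side with fewer gas moles, so the system shifts toward the side with more gas moles — to the right.
The forward reaction is exothermic. Lowering T favours the exothermic direction — shift to the right.
The individual effects push in opposite directions; without quantitative information the net direction cannot be determined.

cannot be determined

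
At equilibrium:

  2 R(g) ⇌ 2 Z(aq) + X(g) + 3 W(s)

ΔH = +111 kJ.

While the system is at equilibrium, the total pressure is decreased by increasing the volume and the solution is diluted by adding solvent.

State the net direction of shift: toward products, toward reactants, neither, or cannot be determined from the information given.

cannot be determined

Gas moles: reactants 2, products 1 (Δn_gas = -1). Expansion shifts the system toward the side with more moles of gas — to the left.
Dilution lowers every aqueous concentration by the same factor. Δn_aq = 2 − 0 = +2, so the system shifts toward the side with more dissolved moles — to the right.
The individual effects push in opposite directions; without quantitative information the net direction cannot be determined.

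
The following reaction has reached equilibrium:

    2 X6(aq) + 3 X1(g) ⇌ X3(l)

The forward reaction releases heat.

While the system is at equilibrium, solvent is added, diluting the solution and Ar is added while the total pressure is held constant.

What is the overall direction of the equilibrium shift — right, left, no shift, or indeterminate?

Dilution lowers every aqueous concentration by the same factor. Δn_aq = 0 − 2 = -2, so the system shifts toward the side with more dissolved moles — to the left.
Adding inert gas at constant total pressure expands the volume and lowers every reacting partial pressure. With Δn_gas = 0 − 3 = -3, Q moves away from K toward the side with fewer gas moles, so the system shifts toward the side with more gas moles — to the left.
All effects act in the same direction — net shift to the left.

left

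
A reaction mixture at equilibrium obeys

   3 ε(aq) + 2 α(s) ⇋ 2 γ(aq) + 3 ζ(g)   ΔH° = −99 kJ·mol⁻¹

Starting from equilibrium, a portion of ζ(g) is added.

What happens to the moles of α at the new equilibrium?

Adding ζ (g), a product, drives the reaction to the left.
The net shift is to the left. α is a reactant, so its amount increases.

increases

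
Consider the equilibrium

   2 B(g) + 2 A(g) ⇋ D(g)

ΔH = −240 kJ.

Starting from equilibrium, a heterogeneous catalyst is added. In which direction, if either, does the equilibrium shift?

no shift

A catalyst speeds both forward and reverse rates equally; it changes neither Q nor K — no shift from this change.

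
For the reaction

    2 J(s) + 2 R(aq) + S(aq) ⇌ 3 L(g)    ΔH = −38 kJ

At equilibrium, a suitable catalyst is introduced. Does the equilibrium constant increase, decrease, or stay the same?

The equilibrium constant depends only on temperature. This perturbation changes neither the position of equilibrium nor K.

unchanged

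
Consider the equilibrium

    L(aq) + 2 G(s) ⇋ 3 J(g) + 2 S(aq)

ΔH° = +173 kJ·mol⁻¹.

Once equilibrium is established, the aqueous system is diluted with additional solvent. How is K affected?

The equilibrium constant depends only on temperature. This perturbation may move the position of equilibrium, but since T is unchanged, K itself is unchanged.

unchanged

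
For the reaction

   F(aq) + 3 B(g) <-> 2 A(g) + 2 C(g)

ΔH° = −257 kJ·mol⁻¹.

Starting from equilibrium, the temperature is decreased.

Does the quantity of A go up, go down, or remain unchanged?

The forward reaction is exothermic. Lowering T favours the exothermic direction — shift to the right.
The net shift is to the right. A is a product, so its amount increases.

increases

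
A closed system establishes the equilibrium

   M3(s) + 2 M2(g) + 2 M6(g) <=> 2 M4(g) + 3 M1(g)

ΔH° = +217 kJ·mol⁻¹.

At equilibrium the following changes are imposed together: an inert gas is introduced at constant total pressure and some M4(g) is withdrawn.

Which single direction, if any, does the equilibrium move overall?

Adding inert gas at constant total pressure expands the volume and lowers every reacting partial pressure. With Δn_gas = 5 − 4 = +1, Q moves away from K toward the side with fewer gas moles, so the system shifts toward the side with more gas moles — to the right.
Removing M4 (g), a product, drives the reaction to the right.
All effects act in the same direction — net shift to the right.

right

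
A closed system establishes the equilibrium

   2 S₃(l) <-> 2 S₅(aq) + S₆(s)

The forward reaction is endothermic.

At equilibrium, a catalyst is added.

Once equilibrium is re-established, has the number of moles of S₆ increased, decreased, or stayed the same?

unchanged

A catalyst speeds both forward and reverse rates equally; it changes neither Q nor K — no shift from this change.
No net shift occurs, so the amount of S₆ is unchanged.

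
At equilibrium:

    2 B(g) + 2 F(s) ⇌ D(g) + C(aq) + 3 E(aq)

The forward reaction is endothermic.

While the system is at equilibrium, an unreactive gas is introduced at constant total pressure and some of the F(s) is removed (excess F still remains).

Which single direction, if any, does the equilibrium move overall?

Adding inert gas at constant total pressure expands the volume and lowers every reacting partial pressure. With Δn_gas = 1 − 2 = -1, Q moves away from K toward the side with fewer gas moles, so the system shifts toward the side with more gas moles — to the left.
F is a pure solid; its activity is 1 regardless of amount, so Q is unaffected — no shift from this change.
Only the nonzero effect(s) matter; the net shift is to the left.

left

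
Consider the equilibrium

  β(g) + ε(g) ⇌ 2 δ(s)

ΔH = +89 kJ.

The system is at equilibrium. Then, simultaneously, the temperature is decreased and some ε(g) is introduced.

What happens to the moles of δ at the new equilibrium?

cannot be determined

The forward reaction is endothermic. Lowering T favours the exothermic direction — shift to the left.
Adding ε (g), a reactant, drives the reaction to the right.
The two effects oppose each other, so the net shift — and hence the change in δ — cannot be determined from the given information.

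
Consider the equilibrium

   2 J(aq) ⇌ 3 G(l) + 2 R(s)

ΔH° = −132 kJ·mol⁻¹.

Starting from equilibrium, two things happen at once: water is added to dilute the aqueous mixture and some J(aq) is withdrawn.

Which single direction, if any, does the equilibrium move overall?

Dilution lowers every aqueous concentration by the same factor. Δn_aq = 0 − 2 = -2, so the system shifts toward the side with more dissolved moles — to the left.
Removing J (aq), a reactant, drives the reaction to the left.
All effects act in the same direction — net shift to the left.

left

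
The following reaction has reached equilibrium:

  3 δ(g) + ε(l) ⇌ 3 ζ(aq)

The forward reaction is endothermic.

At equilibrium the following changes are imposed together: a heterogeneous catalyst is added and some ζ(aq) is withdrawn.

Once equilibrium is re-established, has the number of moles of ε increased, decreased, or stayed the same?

decreases

A catalyst speeds both forward and reverse rates equally; it changes neither Q nor K — no shift from this change.
Removing ζ (aq), a product, drives the reaction to the right.
The net shift is to the right. ε is a reactant, so its amount decreases.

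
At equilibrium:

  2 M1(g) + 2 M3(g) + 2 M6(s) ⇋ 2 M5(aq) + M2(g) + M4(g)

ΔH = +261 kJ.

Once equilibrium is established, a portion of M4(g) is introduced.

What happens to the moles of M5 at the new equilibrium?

decreases

Adding M4 (g), a product, drives the reaction to the left.
The net shift is to the left. M5 is a product, so its amount decreases.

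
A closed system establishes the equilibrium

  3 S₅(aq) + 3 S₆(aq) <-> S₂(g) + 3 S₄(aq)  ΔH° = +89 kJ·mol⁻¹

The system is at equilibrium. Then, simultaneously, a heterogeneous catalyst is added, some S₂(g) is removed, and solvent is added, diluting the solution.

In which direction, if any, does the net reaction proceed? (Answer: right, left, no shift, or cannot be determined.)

A catalyst speeds both forward and reverse rates equally; it changes neither Q nor K — no shift from this change.
Removing S₂ (g), a product, drives the reaction to the right.
Dilution lowers every aqueous concentration by the same factor. Δn_aq = 3 − 6 = -3, so the system shifts toward the side with more dissolved moles — to the left.
The individual effects push in opposite directions; without quantitative information the net direction cannot be determined.

cannot be determined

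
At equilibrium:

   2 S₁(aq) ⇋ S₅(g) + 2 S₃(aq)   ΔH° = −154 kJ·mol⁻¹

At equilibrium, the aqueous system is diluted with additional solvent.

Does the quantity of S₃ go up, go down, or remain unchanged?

unchanged

Dilution scales every aqueous concentration by the same factor. Δn_aq = 2 − 2 = 0, so Q is unchanged — no shift.
No net shift occurs, so the amount of S₃ is unchanged.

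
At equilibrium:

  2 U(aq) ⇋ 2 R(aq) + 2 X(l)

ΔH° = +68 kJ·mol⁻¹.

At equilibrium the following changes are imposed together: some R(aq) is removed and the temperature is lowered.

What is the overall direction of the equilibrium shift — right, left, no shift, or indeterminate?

cannot be determined

Removing R (aq), a product, drives the reaction to the right.
The forward reaction is endothermic. Lowering T favours the exothermic direction — shift to the left.
The individual effects push in opposite directions; without quantitative information the net direction cannot be determined.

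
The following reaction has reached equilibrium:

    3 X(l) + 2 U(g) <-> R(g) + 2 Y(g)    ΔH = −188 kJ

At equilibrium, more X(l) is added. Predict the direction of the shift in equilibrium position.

no shift

X is a pure liquid; its activity is 1 regardless of amount, so Q is unaffected — no shift from this change.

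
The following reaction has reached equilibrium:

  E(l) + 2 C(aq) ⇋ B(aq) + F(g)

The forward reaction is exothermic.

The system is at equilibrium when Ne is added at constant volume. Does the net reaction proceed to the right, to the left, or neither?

no shift

At constant volume, adding an inert gas leaves every reacting species' partial pressure unchanged, so Q is unchanged — no shift from this change.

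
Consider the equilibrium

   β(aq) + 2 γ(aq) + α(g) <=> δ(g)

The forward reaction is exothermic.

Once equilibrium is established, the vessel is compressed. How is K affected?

unchanged

The equilibrium constant depends only on temperature. This perturbation changes neither the position of equilibrium nor K.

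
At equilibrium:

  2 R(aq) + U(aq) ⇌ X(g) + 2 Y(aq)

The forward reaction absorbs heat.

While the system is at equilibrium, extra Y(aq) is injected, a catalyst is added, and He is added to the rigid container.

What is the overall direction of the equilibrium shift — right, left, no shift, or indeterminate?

Adding Y (aq), a product, drives the reaction to the left.
A catalyst speeds both forward and reverse rates equally; it changes neither Q nor K — no shift from this change.
At constant volume, adding an inert gas leaves every reacting species' partial pressure unchanged, so Q is unchanged — no shift from this change.
Only the nonzero effect(s) matter; the net shift is to the left.

left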